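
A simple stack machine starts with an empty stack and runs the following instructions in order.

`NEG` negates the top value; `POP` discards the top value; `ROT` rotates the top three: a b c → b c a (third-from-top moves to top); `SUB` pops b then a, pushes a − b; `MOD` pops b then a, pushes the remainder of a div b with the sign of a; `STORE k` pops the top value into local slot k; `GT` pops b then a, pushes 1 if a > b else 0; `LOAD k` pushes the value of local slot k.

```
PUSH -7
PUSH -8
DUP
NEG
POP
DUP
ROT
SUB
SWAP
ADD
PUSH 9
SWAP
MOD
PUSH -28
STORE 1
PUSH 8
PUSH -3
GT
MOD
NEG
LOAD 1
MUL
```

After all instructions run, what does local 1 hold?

PUSH -7  : [-7]
PUSH -8  : [-7, -8]
DUP      : [-7, -8, -8]
NEG      : [-7, -8, 8]
POP      : [-7, -8]
DUP      : [-7, -8, -8]
ROT      : [-8, -8, -7]
SUB      : [-8, -1]
SWAP     : [-1, -8]
ADD      : [-9]
PUSH 9   : [-9, 9]
SWAP     : [9, -9]
MOD      : [0]
PUSH -28 : [0, -28]
STORE 1  : [0]
PUSH 8   : [0, 8]
PUSH -3  : [0, 8, -3]
GT       : [0, 1]
MOD      : [0]
NEG      : [0]
LOAD 1   : [0, -28]
MUL      : [0]

-28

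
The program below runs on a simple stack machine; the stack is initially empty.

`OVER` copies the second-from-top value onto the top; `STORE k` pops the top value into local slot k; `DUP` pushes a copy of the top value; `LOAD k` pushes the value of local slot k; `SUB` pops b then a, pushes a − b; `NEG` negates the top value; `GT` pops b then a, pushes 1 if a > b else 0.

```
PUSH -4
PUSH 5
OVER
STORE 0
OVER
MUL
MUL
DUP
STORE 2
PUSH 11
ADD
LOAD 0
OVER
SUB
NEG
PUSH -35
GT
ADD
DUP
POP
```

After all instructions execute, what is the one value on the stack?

PUSH -4  : [-4]
PUSH 5   : [-4, 5]
OVER     : [-4, 5, -4]
STORE 0  : [-4, 5]
OVER     : [-4, 5, -4]
MUL      : [-4, -20]
MUL      : [80]
DUP      : [80, 80]
STORE 2  : [80]
PUSH 11  : [80, 11]
ADD      : [91]
LOAD 0   : [91, -4]
OVER     : [91, -4, 91]
SUB      : [91, -95]
NEG      : [91, 95]
PUSH -35 : [91, 95, -35]
GT       : [91, 1]
ADD      : [92]
DUP      : [92, 92]
POP      : [92]

92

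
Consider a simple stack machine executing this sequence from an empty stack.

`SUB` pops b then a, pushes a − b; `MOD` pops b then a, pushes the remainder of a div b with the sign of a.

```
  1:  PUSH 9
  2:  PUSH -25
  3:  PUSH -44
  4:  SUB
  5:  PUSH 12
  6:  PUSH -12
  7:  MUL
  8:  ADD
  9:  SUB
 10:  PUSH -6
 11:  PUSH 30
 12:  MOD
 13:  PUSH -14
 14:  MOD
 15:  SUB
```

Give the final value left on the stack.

PUSH 9    9
PUSH -25  9 -25
PUSH -44  9 -25 -44
SUB       9 19
PUSH 12   9 19 12
PUSH -12  9 19 12 -12
MUL       9 19 -144
ADD       9 -125
SUB       134
PUSH -6   134 -6
PUSH 30   134 -6 30
MOD       134 -6
PUSH -14  134 -6 -14
MOD       134 -6
SUB       140

140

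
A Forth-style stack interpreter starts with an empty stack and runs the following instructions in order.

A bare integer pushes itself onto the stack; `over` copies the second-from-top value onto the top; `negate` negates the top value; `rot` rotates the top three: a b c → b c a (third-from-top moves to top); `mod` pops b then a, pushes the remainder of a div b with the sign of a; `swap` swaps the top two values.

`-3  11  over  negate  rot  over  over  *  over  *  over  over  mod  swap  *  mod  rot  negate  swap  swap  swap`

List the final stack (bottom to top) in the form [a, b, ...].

-3      -3
11      -3 11
over    -3 11 -3
negate  -3 11 3
rot     11 3 -3
over    11 3 -3 3
over    11 3 -3 3 -3
*       11 3 -3 -9
over    11 3 -3 -9 -3
*       11 3 -3 27
over    11 3 -3 27 -3
over    11 3 -3 27 -3 27
mod     11 3 -3 27 -3
swap    11 3 -3 -3 27
*       11 3 -3 -81
mod     11 3 -3
rot     3 -3 11
negate  3 -3 -11
swap    3 -11 -3
swap    3 -3 -11
swap    3 -11 -3

[3, -11, -3]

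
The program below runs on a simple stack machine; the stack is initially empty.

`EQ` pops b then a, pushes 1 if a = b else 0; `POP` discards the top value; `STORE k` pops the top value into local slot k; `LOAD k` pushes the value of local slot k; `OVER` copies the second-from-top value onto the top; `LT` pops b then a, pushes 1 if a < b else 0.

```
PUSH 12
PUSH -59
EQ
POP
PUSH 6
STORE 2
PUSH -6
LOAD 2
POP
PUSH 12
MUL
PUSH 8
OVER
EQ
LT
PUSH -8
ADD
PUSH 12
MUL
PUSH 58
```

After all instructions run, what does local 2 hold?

6

PUSH 12  -> [12]
PUSH -59 -> [12, -59]
EQ       -> [0]
POP      -> []
PUSH 6   -> [6]
STORE 2  -> []
PUSH -6  -> [-6]
LOAD 2   -> [-6, 6]
POP      -> [-6]
PUSH 12  -> [-6, 12]
MUL      -> [-72]
PUSH 8   -> [-72, 8]
OVER     -> [-72, 8, -72]
EQ       -> [-72, 0]
LT       -> [1]
PUSH -8  -> [1, -8]
ADD      -> [-7]
PUSH 12  -> [-7, 12]
MUL      -> [-84]
PUSH 58  -> [-84, 58]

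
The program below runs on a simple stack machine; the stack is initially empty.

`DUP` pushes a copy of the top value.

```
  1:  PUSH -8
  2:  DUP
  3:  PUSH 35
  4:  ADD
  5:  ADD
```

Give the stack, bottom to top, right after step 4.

PUSH -8 → [-8]
DUP     → [-8, -8]
PUSH 35 → [-8, -8, 35]
ADD     → [-8, 27]

[-8, 27]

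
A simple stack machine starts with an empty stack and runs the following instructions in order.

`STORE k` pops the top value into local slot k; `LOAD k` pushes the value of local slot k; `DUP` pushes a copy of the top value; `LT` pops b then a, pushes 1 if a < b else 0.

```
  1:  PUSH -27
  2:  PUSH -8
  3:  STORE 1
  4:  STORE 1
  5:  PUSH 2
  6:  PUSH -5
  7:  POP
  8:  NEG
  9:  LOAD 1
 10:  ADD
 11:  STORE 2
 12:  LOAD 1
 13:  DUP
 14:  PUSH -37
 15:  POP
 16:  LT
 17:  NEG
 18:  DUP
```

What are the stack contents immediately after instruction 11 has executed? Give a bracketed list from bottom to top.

[]

PUSH -27  [-27]
PUSH -8   [-27, -8]
STORE 1   [-27]
STORE 1   []
PUSH 2    [2]
PUSH -5   [2, -5]
POP       [2]
NEG       [-2]
LOAD 1    [-2, -27]
ADD       [-29]
STORE 2   []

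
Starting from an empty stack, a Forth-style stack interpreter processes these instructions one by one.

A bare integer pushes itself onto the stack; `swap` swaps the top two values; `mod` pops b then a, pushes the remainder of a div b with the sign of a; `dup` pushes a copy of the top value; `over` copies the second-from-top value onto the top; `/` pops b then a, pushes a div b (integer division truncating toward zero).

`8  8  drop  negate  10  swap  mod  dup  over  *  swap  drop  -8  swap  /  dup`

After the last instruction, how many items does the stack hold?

8      → 8
8      → 8 8
drop   → 8
negate → -8
10     → -8 10
swap   → 10 -8
mod    → 2
dup    → 2 2
over   → 2 2 2
*      → 2 4
swap   → 4 2
drop   → 4
-8     → 4 -8
swap   → -8 4
/      → -2
dup    → -2 -2

2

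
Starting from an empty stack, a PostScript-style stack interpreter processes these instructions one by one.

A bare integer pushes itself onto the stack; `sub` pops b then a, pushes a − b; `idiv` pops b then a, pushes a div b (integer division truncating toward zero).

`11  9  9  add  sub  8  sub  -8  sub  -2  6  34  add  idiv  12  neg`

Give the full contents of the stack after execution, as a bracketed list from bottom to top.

11   -> [11]
9    -> [11, 9]
9    -> [11, 9, 9]
add  -> [11, 18]
sub  -> [-7]
8    -> [-7, 8]
sub  -> [-15]
-8   -> [-15, -8]
sub  -> [-7]
-2   -> [-7, -2]
6    -> [-7, -2, 6]
34   -> [-7, -2, 6, 34]
add  -> [-7, -2, 40]
idiv -> [-7, 0]
12   -> [-7, 0, 12]
neg  -> [-7, 0, -12]

[-7, 0, -12]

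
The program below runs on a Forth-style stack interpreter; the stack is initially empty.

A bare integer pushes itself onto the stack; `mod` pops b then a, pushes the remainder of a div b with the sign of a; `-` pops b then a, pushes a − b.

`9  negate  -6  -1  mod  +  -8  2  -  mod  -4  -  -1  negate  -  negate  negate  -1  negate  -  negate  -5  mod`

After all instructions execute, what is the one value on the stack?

2

9      → 9
negate → -9
-6     → -9 -6
-1     → -9 -6 -1
mod    → -9 0
+      → -9
-8     → -9 -8
2      → -9 -8 2
-      → -9 -10
mod    → -9
-4     → -9 -4
-      → -5
-1     → -5 -1
negate → -5 1
-      → -6
negate → 6
negate → -6
-1     → -6 -1
negate → -6 1
-      → -7
negate → 7
-5     → 7 -5
mod    → 2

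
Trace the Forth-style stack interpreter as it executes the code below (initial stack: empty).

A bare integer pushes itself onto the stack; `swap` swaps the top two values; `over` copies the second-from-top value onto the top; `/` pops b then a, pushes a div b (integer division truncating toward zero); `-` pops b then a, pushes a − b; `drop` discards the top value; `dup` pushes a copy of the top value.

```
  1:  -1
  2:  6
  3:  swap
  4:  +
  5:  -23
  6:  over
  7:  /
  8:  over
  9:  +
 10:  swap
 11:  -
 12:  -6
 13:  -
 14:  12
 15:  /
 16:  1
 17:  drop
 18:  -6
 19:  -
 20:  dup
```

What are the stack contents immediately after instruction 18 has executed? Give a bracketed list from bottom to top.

[0, -6]

-1   : [-1]
6    : [-1, 6]
swap : [6, -1]
+    : [5]
-23  : [5, -23]
over : [5, -23, 5]
/    : [5, -4]
over : [5, -4, 5]
+    : [5, 1]
swap : [1, 5]
-    : [-4]
-6   : [-4, -6]
-    : [2]
12   : [2, 12]
/    : [0]
1    : [0, 1]
drop : [0]
-6   : [0, -6]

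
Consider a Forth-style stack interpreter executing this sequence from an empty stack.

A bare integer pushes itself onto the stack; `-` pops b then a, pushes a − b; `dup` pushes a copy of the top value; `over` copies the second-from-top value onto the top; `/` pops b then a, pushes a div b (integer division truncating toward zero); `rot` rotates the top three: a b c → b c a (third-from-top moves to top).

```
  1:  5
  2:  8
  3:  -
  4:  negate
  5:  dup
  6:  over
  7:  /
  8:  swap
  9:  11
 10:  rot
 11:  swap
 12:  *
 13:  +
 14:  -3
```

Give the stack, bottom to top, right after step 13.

5      : [5]
8      : [5, 8]
-      : [-3]
negate : [3]
dup    : [3, 3]
over   : [3, 3, 3]
/      : [3, 1]
swap   : [1, 3]
11     : [1, 3, 11]
rot    : [3, 11, 1]
swap   : [3, 1, 11]
*      : [3, 11]
+      : [14]

[14]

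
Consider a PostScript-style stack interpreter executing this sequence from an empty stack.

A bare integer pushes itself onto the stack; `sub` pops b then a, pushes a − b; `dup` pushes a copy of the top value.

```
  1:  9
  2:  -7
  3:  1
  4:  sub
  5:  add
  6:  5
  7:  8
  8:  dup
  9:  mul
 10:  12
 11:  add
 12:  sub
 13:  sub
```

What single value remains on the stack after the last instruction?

9   -> 9
-7  -> 9 -7
1   -> 9 -7 1
sub -> 9 -8
add -> 1
5   -> 1 5
8   -> 1 5 8
dup -> 1 5 8 8
mul -> 1 5 64
12  -> 1 5 64 12
add -> 1 5 76
sub -> 1 -71
sub -> 72

72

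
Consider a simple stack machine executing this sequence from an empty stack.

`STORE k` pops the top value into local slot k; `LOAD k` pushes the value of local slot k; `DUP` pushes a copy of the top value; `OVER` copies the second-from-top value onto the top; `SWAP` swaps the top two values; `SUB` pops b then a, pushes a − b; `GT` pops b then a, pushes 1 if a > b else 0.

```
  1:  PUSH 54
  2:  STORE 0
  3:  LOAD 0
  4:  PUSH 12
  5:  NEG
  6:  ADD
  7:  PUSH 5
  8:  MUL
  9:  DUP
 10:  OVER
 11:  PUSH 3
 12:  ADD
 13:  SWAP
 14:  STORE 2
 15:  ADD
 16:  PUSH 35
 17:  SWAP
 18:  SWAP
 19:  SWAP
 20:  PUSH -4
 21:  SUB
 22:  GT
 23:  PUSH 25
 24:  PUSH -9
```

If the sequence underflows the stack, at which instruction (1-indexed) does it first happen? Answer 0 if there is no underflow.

PUSH 54 : 54
STORE 0 : (empty)
LOAD 0  : 54
PUSH 12 : 54 12
NEG     : 54 -12
ADD     : 42
PUSH 5  : 42 5
MUL     : 210
DUP     : 210 210
OVER    : 210 210 210
PUSH 3  : 210 210 210 3
ADD     : 210 210 213
SWAP    : 210 213 210
STORE 2 : 210 213
ADD     : 423
PUSH 35 : 423 35
SWAP    : 35 423
SWAP    : 423 35
SWAP    : 35 423
PUSH -4 : 35 423 -4
SUB     : 35 427
GT      : 0
PUSH 25 : 0 25
PUSH -9 : 0 25 -9

0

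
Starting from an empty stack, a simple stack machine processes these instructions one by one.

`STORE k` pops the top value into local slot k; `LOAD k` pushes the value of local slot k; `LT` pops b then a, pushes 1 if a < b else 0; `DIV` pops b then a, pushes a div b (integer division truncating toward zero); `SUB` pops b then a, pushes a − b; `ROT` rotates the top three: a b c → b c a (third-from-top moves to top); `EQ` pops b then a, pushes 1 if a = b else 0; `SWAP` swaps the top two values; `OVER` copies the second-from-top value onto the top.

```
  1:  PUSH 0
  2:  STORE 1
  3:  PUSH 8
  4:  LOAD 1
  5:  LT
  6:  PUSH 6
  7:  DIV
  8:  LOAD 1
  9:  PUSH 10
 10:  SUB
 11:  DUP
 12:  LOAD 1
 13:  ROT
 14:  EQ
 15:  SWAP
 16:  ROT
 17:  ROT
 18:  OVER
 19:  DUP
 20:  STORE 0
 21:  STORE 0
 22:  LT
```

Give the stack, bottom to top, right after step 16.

PUSH 0  : [0]
STORE 1 : []
PUSH 8  : [8]
LOAD 1  : [8, 0]
LT      : [0]
PUSH 6  : [0, 6]
DIV     : [0]
LOAD 1  : [0, 0]
PUSH 10 : [0, 0, 10]
SUB     : [0, -10]
DUP     : [0, -10, -10]
LOAD 1  : [0, -10, -10, 0]
ROT     : [0, -10, 0, -10]
EQ      : [0, -10, 0]
SWAP    : [0, 0, -10]
ROT     : [0, -10, 0]

[0, -10, 0]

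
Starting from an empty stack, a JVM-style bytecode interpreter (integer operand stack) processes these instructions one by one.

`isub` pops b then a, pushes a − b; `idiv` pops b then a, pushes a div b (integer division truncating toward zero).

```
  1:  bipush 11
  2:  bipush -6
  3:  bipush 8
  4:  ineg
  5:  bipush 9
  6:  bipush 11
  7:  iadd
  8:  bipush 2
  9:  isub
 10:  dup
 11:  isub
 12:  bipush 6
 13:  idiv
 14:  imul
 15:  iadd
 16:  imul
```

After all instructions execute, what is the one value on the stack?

-66

bipush 11  [11]
bipush -6  [11, -6]
bipush 8   [11, -6, 8]
ineg       [11, -6, -8]
bipush 9   [11, -6, -8, 9]
bipush 11  [11, -6, -8, 9, 11]
iadd       [11, -6, -8, 20]
bipush 2   [11, -6, -8, 20, 2]
isub       [11, -6, -8, 18]
dup        [11, -6, -8, 18, 18]
isub       [11, -6, -8, 0]
bipush 6   [11, -6, -8, 0, 6]
idiv       [11, -6, -8, 0]
imul       [11, -6, 0]
iadd       [11, -6]
imul       [-66]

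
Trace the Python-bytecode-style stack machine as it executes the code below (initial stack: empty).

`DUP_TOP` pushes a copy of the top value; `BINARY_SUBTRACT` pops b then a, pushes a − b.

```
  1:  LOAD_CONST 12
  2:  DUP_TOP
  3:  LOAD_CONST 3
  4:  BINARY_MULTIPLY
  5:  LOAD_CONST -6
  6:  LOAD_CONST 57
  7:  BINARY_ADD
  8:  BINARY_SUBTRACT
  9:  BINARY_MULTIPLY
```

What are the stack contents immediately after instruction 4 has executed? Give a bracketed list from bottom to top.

LOAD_CONST 12   → [12]
DUP_TOP         → [12, 12]
LOAD_CONST 3    → [12, 12, 3]
BINARY_MULTIPLY → [12, 36]

[12, 36]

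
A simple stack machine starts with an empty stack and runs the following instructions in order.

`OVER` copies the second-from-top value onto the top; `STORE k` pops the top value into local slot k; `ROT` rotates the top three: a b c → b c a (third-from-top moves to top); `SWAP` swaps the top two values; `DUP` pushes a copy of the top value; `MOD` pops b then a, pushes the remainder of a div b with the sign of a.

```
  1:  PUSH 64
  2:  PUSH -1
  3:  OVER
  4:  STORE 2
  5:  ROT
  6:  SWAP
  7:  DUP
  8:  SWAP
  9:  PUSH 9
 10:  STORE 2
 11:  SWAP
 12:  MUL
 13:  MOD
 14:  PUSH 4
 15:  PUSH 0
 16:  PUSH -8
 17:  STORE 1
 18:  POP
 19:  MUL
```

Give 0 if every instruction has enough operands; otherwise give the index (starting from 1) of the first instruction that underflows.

PUSH 64  64
PUSH -1  64 -1
OVER     64 -1 64
STORE 2  64 -1
ROT  — needs 3 operands, stack has 2 → underflow

5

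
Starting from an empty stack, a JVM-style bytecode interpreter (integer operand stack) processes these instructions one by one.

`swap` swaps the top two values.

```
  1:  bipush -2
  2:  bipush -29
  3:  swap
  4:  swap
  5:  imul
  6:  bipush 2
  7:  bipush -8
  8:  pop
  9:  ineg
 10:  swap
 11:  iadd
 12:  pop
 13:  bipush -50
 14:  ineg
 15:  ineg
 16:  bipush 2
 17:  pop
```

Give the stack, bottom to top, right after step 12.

[]

bipush -2  : -2
bipush -29 : -2 -29
swap       : -29 -2
swap       : -2 -29
imul       : 58
bipush 2   : 58 2
bipush -8  : 58 2 -8
pop        : 58 2
ineg       : 58 -2
swap       : -2 58
iadd       : 56
pop        : (empty)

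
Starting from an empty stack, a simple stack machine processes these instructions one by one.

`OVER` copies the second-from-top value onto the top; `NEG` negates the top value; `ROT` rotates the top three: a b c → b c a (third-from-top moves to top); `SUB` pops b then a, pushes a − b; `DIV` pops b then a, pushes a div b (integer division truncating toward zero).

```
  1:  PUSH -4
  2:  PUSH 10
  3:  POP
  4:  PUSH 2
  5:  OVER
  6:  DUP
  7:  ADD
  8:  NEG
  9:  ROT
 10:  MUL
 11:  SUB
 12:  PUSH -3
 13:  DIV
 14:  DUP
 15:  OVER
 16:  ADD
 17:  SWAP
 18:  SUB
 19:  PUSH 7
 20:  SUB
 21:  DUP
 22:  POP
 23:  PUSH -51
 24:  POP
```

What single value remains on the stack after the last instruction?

PUSH -4   -4
PUSH 10   -4 10
POP       -4
PUSH 2    -4 2
OVER      -4 2 -4
DUP       -4 2 -4 -4
ADD       -4 2 -8
NEG       -4 2 8
ROT       2 8 -4
MUL       2 -32
SUB       34
PUSH -3   34 -3
DIV       -11
DUP       -11 -11
OVER      -11 -11 -11
ADD       -11 -22
SWAP      -22 -11
SUB       -11
PUSH 7    -11 7
SUB       -18
DUP       -18 -18
POP       -18
PUSH -51  -18 -51
POP       -18

-18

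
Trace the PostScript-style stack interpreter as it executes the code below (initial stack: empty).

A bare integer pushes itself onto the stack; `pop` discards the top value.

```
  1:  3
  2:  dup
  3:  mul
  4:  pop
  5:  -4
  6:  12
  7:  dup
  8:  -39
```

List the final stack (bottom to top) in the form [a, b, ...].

3   → 3
dup → 3 3
mul → 9
pop → (empty)
-4  → -4
12  → -4 12
dup → -4 12 12
-39 → -4 12 12 -39

[-4, 12, 12, -39]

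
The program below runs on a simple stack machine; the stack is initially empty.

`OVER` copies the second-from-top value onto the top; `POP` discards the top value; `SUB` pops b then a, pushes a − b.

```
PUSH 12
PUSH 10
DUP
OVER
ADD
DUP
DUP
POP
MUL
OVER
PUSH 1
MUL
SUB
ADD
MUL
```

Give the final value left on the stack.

PUSH 12 : [12]
PUSH 10 : [12, 10]
DUP     : [12, 10, 10]
OVER    : [12, 10, 10, 10]
ADD     : [12, 10, 20]
DUP     : [12, 10, 20, 20]
DUP     : [12, 10, 20, 20, 20]
POP     : [12, 10, 20, 20]
MUL     : [12, 10, 400]
OVER    : [12, 10, 400, 10]
PUSH 1  : [12, 10, 400, 10, 1]
MUL     : [12, 10, 400, 10]
SUB     : [12, 10, 390]
ADD     : [12, 400]
MUL     : [4800]

4800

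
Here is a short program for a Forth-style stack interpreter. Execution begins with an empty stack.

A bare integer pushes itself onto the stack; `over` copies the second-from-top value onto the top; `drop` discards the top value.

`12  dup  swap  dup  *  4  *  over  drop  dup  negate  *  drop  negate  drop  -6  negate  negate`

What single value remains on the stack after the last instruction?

12     -> 12
dup    -> 12 12
swap   -> 12 12
dup    -> 12 12 12
*      -> 12 144
4      -> 12 144 4
*      -> 12 576
over   -> 12 576 12
drop   -> 12 576
dup    -> 12 576 576
negate -> 12 576 -576
*      -> 12 -331776
drop   -> 12
negate -> -12
drop   -> (empty)
-6     -> -6
negate -> 6
negate -> -6

-6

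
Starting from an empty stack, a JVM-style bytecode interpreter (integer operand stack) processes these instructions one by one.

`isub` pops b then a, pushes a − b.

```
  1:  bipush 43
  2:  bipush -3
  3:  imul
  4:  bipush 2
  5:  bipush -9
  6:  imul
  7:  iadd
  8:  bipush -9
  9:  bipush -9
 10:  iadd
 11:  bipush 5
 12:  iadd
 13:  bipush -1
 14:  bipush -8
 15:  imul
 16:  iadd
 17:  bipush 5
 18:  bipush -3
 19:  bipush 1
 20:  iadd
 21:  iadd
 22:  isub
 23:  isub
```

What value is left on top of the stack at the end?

bipush 43  [43]
bipush -3  [43, -3]
imul       [-129]
bipush 2   [-129, 2]
bipush -9  [-129, 2, -9]
imul       [-129, -18]
iadd       [-147]
bipush -9  [-147, -9]
bipush -9  [-147, -9, -9]
iadd       [-147, -18]
bipush 5   [-147, -18, 5]
iadd       [-147, -13]
bipush -1  [-147, -13, -1]
bipush -8  [-147, -13, -1, -8]
imul       [-147, -13, 8]
iadd       [-147, -5]
bipush 5   [-147, -5, 5]
bipush -3  [-147, -5, 5, -3]
bipush 1   [-147, -5, 5, -3, 1]
iadd       [-147, -5, 5, -2]
iadd       [-147, -5, 3]
isub       [-147, -8]
isub       [-139]

-139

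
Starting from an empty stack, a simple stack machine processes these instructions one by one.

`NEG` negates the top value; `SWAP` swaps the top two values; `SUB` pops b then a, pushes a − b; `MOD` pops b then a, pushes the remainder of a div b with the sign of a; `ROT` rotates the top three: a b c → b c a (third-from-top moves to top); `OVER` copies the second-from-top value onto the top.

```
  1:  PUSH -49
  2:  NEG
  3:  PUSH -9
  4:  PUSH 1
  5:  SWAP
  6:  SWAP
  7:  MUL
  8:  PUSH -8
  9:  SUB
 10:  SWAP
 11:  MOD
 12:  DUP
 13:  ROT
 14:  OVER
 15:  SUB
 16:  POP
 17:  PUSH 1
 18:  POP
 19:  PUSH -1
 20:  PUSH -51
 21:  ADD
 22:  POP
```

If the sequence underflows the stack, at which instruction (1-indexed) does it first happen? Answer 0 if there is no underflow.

13

PUSH -49 -> -49
NEG      -> 49
PUSH -9  -> 49 -9
PUSH 1   -> 49 -9 1
SWAP     -> 49 1 -9
SWAP     -> 49 -9 1
MUL      -> 49 -9
PUSH -8  -> 49 -9 -8
SUB      -> 49 -1
SWAP     -> -1 49
MOD      -> -1
DUP      -> -1 -1
ROT  — needs 3 operands, stack has 2 → underflow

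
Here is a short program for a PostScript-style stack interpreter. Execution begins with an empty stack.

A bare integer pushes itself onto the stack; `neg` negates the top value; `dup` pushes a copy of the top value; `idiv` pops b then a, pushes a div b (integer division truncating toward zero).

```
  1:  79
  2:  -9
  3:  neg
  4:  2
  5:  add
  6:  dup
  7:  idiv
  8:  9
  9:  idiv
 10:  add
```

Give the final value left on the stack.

79   : [79]
-9   : [79, -9]
neg  : [79, 9]
2    : [79, 9, 2]
add  : [79, 11]
dup  : [79, 11, 11]
idiv : [79, 1]
9    : [79, 1, 9]
idiv : [79, 0]
add  : [79]

79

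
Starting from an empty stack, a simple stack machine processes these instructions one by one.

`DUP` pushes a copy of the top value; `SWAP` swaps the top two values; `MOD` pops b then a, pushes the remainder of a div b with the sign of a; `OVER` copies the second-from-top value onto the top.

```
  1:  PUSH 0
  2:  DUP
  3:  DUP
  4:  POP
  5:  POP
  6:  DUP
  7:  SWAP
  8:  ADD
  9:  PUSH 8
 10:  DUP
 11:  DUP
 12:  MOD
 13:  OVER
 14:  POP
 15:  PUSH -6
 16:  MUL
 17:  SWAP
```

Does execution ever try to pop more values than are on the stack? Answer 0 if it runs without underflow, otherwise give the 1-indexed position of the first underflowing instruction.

PUSH 0  -> 0
DUP     -> 0 0
DUP     -> 0 0 0
POP     -> 0 0
POP     -> 0
DUP     -> 0 0
SWAP    -> 0 0
ADD     -> 0
PUSH 8  -> 0 8
DUP     -> 0 8 8
DUP     -> 0 8 8 8
MOD     -> 0 8 0
OVER    -> 0 8 0 8
POP     -> 0 8 0
PUSH -6 -> 0 8 0 -6
MUL     -> 0 8 0
SWAP    -> 0 0 8

0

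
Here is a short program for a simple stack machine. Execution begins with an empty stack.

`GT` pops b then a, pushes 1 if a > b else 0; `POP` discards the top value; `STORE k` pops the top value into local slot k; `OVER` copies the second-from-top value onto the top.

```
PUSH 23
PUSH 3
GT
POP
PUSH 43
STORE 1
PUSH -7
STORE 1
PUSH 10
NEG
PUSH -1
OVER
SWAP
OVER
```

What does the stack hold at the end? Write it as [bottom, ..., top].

[-10, -10, -1, -10]

PUSH 23 → 23
PUSH 3  → 23 3
GT      → 1
POP     → (empty)
PUSH 43 → 43
STORE 1 → (empty)
PUSH -7 → -7
STORE 1 → (empty)
PUSH 10 → 10
NEG     → -10
PUSH -1 → -10 -1
OVER    → -10 -1 -10
SWAP    → -10 -10 -1
OVER    → -10 -10 -1 -10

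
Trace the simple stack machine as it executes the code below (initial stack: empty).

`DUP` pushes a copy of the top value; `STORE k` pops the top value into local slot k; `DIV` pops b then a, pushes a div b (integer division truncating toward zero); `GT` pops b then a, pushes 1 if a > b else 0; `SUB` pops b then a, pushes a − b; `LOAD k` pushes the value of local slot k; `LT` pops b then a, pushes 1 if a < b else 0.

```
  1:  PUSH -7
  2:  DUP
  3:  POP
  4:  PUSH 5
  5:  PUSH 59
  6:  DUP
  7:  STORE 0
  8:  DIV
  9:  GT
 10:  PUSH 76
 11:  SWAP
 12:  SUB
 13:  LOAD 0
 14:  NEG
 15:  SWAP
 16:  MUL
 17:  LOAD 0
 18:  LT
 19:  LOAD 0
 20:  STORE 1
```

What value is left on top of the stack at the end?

1

PUSH -7 → -7
DUP     → -7 -7
POP     → -7
PUSH 5  → -7 5
PUSH 59 → -7 5 59
DUP     → -7 5 59 59
STORE 0 → -7 5 59
DIV     → -7 0
GT      → 0
PUSH 76 → 0 76
SWAP    → 76 0
SUB     → 76
LOAD 0  → 76 59
NEG     → 76 -59
SWAP    → -59 76
MUL     → -4484
LOAD 0  → -4484 59
LT      → 1
LOAD 0  → 1 59
STORE 1 → 1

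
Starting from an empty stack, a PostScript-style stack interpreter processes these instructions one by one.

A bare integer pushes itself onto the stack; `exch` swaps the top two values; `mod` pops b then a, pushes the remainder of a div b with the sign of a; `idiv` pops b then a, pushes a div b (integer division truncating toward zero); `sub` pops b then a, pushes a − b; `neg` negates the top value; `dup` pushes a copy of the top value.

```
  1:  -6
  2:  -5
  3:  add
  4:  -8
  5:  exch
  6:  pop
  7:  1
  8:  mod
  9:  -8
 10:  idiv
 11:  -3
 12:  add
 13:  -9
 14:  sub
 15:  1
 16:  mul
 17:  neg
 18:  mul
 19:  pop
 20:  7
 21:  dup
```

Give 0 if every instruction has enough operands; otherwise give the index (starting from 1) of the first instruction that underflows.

18

-6   : [-6]
-5   : [-6, -5]
add  : [-11]
-8   : [-11, -8]
exch : [-8, -11]
pop  : [-8]
1    : [-8, 1]
mod  : [0]
-8   : [0, -8]
idiv : [0]
-3   : [0, -3]
add  : [-3]
-9   : [-3, -9]
sub  : [6]
1    : [6, 1]
mul  : [6]
neg  : [-6]
mul  — needs 2 operands, stack has 1 → underflow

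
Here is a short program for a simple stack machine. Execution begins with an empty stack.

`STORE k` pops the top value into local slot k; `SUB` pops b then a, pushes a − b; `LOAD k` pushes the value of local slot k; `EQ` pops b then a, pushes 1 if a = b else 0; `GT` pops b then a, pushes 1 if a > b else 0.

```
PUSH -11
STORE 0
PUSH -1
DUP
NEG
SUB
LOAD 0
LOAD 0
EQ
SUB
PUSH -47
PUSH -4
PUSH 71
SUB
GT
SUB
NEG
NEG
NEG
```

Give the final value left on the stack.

4

PUSH -11 : -11
STORE 0  : (empty)
PUSH -1  : -1
DUP      : -1 -1
NEG      : -1 1
SUB      : -2
LOAD 0   : -2 -11
LOAD 0   : -2 -11 -11
EQ       : -2 1
SUB      : -3
PUSH -47 : -3 -47
PUSH -4  : -3 -47 -4
PUSH 71  : -3 -47 -4 71
SUB      : -3 -47 -75
GT       : -3 1
SUB      : -4
NEG      : 4
NEG      : -4
NEG      : 4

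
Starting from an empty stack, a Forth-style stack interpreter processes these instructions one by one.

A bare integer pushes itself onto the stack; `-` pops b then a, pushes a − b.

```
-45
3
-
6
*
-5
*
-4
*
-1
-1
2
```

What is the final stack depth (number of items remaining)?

-45 : [-45]
3   : [-45, 3]
-   : [-48]
6   : [-48, 6]
*   : [-288]
-5  : [-288, -5]
*   : [1440]
-4  : [1440, -4]
*   : [-5760]
-1  : [-5760, -1]
-1  : [-5760, -1, -1]
2   : [-5760, -1, -1, 2]

4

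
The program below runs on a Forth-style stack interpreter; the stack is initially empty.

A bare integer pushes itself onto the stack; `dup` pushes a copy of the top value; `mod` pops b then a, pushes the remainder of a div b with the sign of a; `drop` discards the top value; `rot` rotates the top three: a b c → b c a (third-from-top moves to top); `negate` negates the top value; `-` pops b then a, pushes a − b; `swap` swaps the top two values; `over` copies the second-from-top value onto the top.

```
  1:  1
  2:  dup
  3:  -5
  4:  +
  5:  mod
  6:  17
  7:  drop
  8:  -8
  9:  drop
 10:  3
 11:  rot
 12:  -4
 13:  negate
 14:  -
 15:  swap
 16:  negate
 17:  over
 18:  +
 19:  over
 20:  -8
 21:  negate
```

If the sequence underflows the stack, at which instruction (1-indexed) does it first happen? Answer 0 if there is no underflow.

11

1    -> 1
dup  -> 1 1
-5   -> 1 1 -5
+    -> 1 -4
mod  -> 1
17   -> 1 17
drop -> 1
-8   -> 1 -8
drop -> 1
3    -> 1 3
rot  — needs 3 operands, stack has 2 → underflow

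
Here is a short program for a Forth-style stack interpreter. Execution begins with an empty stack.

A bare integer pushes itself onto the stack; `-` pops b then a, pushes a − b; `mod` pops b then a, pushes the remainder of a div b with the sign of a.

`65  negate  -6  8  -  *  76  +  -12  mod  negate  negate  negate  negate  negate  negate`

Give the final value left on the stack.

65     -> 65
negate -> -65
-6     -> -65 -6
8      -> -65 -6 8
-      -> -65 -14
*      -> 910
76     -> 910 76
+      -> 986
-12    -> 986 -12
mod    -> 2
negate -> -2
negate -> 2
negate -> -2
negate -> 2
negate -> -2
negate -> 2

2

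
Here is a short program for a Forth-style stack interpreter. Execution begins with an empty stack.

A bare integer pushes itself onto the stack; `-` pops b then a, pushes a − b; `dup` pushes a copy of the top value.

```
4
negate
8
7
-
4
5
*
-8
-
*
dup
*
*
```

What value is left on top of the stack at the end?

4      → [4]
negate → [-4]
8      → [-4, 8]
7      → [-4, 8, 7]
-      → [-4, 1]
4      → [-4, 1, 4]
5      → [-4, 1, 4, 5]
*      → [-4, 1, 20]
-8     → [-4, 1, 20, -8]
-      → [-4, 1, 28]
*      → [-4, 28]
dup    → [-4, 28, 28]
*      → [-4, 784]
*      → [-3136]

-3136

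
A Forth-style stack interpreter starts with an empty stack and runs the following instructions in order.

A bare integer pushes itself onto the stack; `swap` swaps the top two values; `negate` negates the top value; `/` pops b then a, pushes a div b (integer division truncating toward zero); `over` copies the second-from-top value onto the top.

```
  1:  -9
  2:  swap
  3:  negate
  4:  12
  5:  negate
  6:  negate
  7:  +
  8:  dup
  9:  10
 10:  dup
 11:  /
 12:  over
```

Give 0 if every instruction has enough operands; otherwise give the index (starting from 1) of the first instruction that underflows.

2

-9 -> [-9]
swap  — needs 2 operands, stack has 1 → underflow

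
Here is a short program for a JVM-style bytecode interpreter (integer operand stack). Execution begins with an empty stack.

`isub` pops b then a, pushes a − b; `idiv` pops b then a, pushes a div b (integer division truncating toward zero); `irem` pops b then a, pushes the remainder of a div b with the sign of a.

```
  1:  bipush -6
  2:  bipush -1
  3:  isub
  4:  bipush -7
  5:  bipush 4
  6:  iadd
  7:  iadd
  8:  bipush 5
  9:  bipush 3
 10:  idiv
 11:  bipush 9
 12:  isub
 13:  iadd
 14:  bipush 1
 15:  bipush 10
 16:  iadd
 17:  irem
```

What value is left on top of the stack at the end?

-5

bipush -6  -6
bipush -1  -6 -1
isub       -5
bipush -7  -5 -7
bipush 4   -5 -7 4
iadd       -5 -3
iadd       -8
bipush 5   -8 5
bipush 3   -8 5 3
idiv       -8 1
bipush 9   -8 1 9
isub       -8 -8
iadd       -16
bipush 1   -16 1
bipush 10  -16 1 10
iadd       -16 11
irem       -5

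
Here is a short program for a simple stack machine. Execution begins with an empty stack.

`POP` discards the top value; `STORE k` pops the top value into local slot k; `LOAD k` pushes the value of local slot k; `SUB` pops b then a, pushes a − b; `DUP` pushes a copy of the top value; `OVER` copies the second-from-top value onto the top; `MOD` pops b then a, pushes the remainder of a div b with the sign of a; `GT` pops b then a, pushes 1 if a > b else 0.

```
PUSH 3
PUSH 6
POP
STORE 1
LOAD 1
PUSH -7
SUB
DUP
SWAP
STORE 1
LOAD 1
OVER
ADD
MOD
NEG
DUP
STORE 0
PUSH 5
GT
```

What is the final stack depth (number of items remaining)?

PUSH 3  → [3]
PUSH 6  → [3, 6]
POP     → [3]
STORE 1 → []
LOAD 1  → [3]
PUSH -7 → [3, -7]
SUB     → [10]
DUP     → [10, 10]
SWAP    → [10, 10]
STORE 1 → [10]
LOAD 1  → [10, 10]
OVER    → [10, 10, 10]
ADD     → [10, 20]
MOD     → [10]
NEG     → [-10]
DUP     → [-10, -10]
STORE 0 → [-10]
PUSH 5  → [-10, 5]
GT      → [0]

1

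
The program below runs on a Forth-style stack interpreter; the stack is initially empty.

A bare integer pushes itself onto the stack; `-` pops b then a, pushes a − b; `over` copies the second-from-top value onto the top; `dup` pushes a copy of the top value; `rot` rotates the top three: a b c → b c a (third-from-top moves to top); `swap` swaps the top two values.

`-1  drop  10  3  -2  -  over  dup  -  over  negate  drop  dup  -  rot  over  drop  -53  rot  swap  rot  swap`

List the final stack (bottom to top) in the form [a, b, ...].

-1     → [-1]
drop   → []
10     → [10]
3      → [10, 3]
-2     → [10, 3, -2]
-      → [10, 5]
over   → [10, 5, 10]
dup    → [10, 5, 10, 10]
-      → [10, 5, 0]
over   → [10, 5, 0, 5]
negate → [10, 5, 0, -5]
drop   → [10, 5, 0]
dup    → [10, 5, 0, 0]
-      → [10, 5, 0]
rot    → [5, 0, 10]
over   → [5, 0, 10, 0]
drop   → [5, 0, 10]
-53    → [5, 0, 10, -53]
rot    → [5, 10, -53, 0]
swap   → [5, 10, 0, -53]
rot    → [5, 0, -53, 10]
swap   → [5, 0, 10, -53]

[5, 0, 10, -53]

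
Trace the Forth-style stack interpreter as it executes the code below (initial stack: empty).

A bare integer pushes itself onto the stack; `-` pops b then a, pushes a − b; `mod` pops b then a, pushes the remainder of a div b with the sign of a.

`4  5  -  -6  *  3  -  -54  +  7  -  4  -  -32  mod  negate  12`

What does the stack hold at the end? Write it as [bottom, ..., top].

[30, 12]

4      : 4
5      : 4 5
-      : -1
-6     : -1 -6
*      : 6
3      : 6 3
-      : 3
-54    : 3 -54
+      : -51
7      : -51 7
-      : -58
4      : -58 4
-      : -62
-32    : -62 -32
mod    : -30
negate : 30
12     : 30 12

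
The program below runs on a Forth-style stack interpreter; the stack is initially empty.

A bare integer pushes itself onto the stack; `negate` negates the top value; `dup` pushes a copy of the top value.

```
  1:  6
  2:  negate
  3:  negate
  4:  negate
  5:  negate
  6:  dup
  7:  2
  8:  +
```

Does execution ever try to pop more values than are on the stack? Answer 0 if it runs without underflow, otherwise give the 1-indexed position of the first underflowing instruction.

0

6      : 6
negate : -6
negate : 6
negate : -6
negate : 6
dup    : 6 6
2      : 6 6 2
+      : 6 8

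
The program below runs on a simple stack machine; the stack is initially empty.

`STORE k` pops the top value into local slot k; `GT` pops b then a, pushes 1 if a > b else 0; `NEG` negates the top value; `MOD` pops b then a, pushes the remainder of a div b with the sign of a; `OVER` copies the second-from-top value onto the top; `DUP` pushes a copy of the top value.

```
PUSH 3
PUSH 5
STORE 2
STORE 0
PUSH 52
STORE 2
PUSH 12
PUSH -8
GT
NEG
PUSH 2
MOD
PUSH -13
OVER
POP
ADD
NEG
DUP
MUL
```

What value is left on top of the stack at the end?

196

PUSH 3    [3]
PUSH 5    [3, 5]
STORE 2   [3]
STORE 0   []
PUSH 52   [52]
STORE 2   []
PUSH 12   [12]
PUSH -8   [12, -8]
GT        [1]
NEG       [-1]
PUSH 2    [-1, 2]
MOD       [-1]
PUSH -13  [-1, -13]
OVER      [-1, -13, -1]
POP       [-1, -13]
ADD       [-14]
NEG       [14]
DUP       [14, 14]
MUL       [196]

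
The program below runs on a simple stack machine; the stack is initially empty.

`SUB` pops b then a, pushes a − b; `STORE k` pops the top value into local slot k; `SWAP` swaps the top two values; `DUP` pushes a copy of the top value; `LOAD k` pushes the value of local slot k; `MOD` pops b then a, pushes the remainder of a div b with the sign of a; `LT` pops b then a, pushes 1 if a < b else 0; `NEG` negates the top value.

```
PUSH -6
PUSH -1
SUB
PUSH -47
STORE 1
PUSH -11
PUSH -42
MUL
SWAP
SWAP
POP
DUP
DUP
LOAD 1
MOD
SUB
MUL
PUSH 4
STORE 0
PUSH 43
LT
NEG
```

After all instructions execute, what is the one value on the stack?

PUSH -6  : -6
PUSH -1  : -6 -1
SUB      : -5
PUSH -47 : -5 -47
STORE 1  : -5
PUSH -11 : -5 -11
PUSH -42 : -5 -11 -42
MUL      : -5 462
SWAP     : 462 -5
SWAP     : -5 462
POP      : -5
DUP      : -5 -5
DUP      : -5 -5 -5
LOAD 1   : -5 -5 -5 -47
MOD      : -5 -5 -5
SUB      : -5 0
MUL      : 0
PUSH 4   : 0 4
STORE 0  : 0
PUSH 43  : 0 43
LT       : 1
NEG      : -1

-1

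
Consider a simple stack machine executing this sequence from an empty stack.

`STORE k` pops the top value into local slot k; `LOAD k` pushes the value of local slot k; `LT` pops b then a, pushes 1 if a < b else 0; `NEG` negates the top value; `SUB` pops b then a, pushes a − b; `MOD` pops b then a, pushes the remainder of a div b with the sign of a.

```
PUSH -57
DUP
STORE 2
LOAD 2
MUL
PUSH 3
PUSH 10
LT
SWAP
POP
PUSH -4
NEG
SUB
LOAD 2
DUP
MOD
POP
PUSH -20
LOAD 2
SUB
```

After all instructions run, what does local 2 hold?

PUSH -57 → -57
DUP      → -57 -57
STORE 2  → -57
LOAD 2   → -57 -57
MUL      → 3249
PUSH 3   → 3249 3
PUSH 10  → 3249 3 10
LT       → 3249 1
SWAP     → 1 3249
POP      → 1
PUSH -4  → 1 -4
NEG      → 1 4
SUB      → -3
LOAD 2   → -3 -57
DUP      → -3 -57 -57
MOD      → -3 0
POP      → -3
PUSH -20 → -3 -20
LOAD 2   → -3 -20 -57
SUB      → -3 37

-57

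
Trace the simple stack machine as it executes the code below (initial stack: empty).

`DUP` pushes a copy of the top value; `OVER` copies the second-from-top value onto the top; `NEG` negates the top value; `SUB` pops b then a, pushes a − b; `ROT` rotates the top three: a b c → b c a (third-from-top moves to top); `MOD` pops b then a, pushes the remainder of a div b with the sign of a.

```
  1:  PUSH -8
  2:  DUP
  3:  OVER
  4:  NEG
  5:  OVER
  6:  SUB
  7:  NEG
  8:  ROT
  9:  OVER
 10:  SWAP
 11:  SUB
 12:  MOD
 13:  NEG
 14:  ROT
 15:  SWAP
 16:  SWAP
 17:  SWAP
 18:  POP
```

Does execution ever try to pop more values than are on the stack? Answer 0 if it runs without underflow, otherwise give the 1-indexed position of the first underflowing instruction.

PUSH -8 -> [-8]
DUP     -> [-8, -8]
OVER    -> [-8, -8, -8]
NEG     -> [-8, -8, 8]
OVER    -> [-8, -8, 8, -8]
SUB     -> [-8, -8, 16]
NEG     -> [-8, -8, -16]
ROT     -> [-8, -16, -8]
OVER    -> [-8, -16, -8, -16]
SWAP    -> [-8, -16, -16, -8]
SUB     -> [-8, -16, -8]
MOD     -> [-8, 0]
NEG     -> [-8, 0]
ROT  — needs 3 operands, stack has 2 → underflow

14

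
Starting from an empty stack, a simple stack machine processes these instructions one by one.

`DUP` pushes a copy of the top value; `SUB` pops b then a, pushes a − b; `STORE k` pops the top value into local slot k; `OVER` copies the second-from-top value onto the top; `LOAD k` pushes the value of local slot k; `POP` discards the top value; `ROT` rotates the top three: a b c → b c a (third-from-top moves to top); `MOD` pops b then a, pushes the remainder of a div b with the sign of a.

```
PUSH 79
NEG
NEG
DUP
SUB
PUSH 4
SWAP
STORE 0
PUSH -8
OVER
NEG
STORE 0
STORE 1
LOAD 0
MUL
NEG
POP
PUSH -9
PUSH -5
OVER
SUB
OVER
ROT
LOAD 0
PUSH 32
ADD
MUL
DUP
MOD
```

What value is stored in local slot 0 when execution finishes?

-4

PUSH 79 -> 79
NEG     -> -79
NEG     -> 79
DUP     -> 79 79
SUB     -> 0
PUSH 4  -> 0 4
SWAP    -> 4 0
STORE 0 -> 4
PUSH -8 -> 4 -8
OVER    -> 4 -8 4
NEG     -> 4 -8 -4
STORE 0 -> 4 -8
STORE 1 -> 4
LOAD 0  -> 4 -4
MUL     -> -16
NEG     -> 16
POP     -> (empty)
PUSH -9 -> -9
PUSH -5 -> -9 -5
OVER    -> -9 -5 -9
SUB     -> -9 4
OVER    -> -9 4 -9
ROT     -> 4 -9 -9
LOAD 0  -> 4 -9 -9 -4
PUSH 32 -> 4 -9 -9 -4 32
ADD     -> 4 -9 -9 28
MUL     -> 4 -9 -252
DUP     -> 4 -9 -252 -252
MOD     -> 4 -9 0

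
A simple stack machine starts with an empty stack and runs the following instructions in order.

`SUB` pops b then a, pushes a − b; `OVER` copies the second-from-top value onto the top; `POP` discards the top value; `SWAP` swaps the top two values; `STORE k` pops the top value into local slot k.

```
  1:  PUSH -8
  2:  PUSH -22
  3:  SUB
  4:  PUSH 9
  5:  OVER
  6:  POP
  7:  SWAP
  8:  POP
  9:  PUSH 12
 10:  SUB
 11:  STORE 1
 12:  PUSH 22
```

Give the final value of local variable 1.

-3

PUSH -8   [-8]
PUSH -22  [-8, -22]
SUB       [14]
PUSH 9    [14, 9]
OVER      [14, 9, 14]
POP       [14, 9]
SWAP      [9, 14]
POP       [9]
PUSH 12   [9, 12]
SUB       [-3]
STORE 1   []
PUSH 22   [22]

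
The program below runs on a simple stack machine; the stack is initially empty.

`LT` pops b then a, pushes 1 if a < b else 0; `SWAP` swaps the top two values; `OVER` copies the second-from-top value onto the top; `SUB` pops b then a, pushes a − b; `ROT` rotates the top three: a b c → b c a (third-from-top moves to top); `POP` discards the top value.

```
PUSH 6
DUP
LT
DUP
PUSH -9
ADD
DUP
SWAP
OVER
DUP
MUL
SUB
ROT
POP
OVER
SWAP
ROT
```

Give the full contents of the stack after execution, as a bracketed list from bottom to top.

[-9, -90, -9]

PUSH 6  : 6
DUP     : 6 6
LT      : 0
DUP     : 0 0
PUSH -9 : 0 0 -9
ADD     : 0 -9
DUP     : 0 -9 -9
SWAP    : 0 -9 -9
OVER    : 0 -9 -9 -9
DUP     : 0 -9 -9 -9 -9
MUL     : 0 -9 -9 81
SUB     : 0 -9 -90
ROT     : -9 -90 0
POP     : -9 -90
OVER    : -9 -90 -9
SWAP    : -9 -9 -90
ROT     : -9 -90 -9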